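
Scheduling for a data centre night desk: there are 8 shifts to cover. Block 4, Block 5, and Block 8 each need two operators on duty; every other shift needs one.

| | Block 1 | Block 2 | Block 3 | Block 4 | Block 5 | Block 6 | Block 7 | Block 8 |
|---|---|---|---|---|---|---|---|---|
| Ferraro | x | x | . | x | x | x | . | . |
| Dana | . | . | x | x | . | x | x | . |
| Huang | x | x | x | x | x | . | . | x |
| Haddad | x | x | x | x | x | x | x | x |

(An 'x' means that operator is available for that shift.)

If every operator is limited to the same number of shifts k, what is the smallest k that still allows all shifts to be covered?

With 4 operators and 11 worker-slots to fill, someone must work at least ⌈11/4⌉ = 3 shifts, so k ≥ 3.
k = 3 works: Block 1→Ferraro, Block 2→Ferraro, Block 3→Dana, Block 4→Huang+Haddad, Block 5→Ferraro+Huang, Block 6→Dana, Block 7→Dana, Block 8→Huang+Haddad.
Loads: Ferraro 3, Dana 3, Huang 3, Haddad 2 — all ≤ 3.

3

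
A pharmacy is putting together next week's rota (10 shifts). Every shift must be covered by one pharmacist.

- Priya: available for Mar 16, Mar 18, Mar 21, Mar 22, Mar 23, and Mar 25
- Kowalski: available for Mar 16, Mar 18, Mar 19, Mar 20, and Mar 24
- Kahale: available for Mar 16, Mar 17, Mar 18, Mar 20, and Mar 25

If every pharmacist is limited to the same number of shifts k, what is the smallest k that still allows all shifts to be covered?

With 3 pharmacists and 10 worker-slots to fill, someone must work at least ⌈10/3⌉ = 4 shifts, so k ≥ 4.
k = 4 works: Mar 16→Kowalski, Mar 17→Kahale, Mar 18→Kahale, Mar 19→Kowalski, Mar 20→Kowalski, Mar 21→Priya, Mar 22→Priya, Mar 23→Priya, Mar 24→Kowalski, Mar 25→Priya.
Loads: Priya 4, Kowalski 4, Kahale 2 — all ≤ 4.

4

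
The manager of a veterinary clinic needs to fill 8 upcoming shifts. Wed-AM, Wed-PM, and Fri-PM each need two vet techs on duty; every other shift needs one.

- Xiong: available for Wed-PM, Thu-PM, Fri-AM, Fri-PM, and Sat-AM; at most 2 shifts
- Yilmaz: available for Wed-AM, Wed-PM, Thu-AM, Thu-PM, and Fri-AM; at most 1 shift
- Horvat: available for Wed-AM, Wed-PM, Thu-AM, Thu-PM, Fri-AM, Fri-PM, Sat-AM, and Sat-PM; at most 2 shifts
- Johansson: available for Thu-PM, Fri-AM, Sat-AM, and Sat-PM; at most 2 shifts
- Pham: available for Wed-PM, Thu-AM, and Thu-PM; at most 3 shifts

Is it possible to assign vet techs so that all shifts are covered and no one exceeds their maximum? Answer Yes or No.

Total capacity is 2+1+2+2+3 = 10 but 11 worker-slots are needed — infeasible.

No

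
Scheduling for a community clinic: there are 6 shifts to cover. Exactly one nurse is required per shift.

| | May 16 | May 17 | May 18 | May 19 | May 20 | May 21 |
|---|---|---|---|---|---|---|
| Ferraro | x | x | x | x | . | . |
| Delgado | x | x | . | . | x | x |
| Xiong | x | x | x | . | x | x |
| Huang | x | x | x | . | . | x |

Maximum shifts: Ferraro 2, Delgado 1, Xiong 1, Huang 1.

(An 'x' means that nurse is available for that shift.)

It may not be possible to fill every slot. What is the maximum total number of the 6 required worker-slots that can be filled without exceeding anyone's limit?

Total capacity across all nurses is 2+1+1+1 = 5, and 6 slots are needed, so at most 5 can be filled.
An assignment achieving 5: May 16→Huang, May 18→Ferraro, May 19→Ferraro, May 20→Delgado, May 21→Xiong.
Loads: Ferraro 2/2, Delgado 1/1, Xiong 1/1, Huang 1/1.

5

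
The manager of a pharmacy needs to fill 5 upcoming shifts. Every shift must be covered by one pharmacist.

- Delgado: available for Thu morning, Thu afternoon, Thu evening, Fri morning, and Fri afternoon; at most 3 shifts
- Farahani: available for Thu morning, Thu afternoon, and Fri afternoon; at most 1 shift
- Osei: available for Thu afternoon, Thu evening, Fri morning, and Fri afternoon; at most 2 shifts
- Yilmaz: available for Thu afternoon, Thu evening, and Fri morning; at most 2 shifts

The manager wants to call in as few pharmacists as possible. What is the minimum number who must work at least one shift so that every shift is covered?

2

5 slots to fill and no one can take more than 3, so at least ⌈5/3⌉ = 2 pharmacists are needed.
Delgado and Osei alone can cover everything: Thu morning→Delgado, Thu afternoon→Delgado, Thu evening→Delgado, Fri morning→Osei, Fri afternoon→Osei.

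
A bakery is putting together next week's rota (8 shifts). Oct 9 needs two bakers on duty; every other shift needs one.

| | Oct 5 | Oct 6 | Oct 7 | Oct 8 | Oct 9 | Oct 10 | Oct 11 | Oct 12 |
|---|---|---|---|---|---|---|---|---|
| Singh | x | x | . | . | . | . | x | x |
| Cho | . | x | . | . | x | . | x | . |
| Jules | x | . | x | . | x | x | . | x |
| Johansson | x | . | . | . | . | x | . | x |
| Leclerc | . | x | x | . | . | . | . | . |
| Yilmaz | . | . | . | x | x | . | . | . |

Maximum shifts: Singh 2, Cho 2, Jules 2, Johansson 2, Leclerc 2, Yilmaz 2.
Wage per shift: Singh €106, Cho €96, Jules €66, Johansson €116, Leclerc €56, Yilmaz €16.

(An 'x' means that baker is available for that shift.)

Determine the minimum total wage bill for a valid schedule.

Oct 8 can only be covered by Yilmaz, so that assignment is forced.
Picking the cheapest available baker for each shift independently would cost €504, but that ignores the shift limits.
An optimal schedule: Oct 5→Jules, Oct 6→Leclerc, Oct 7→Leclerc, Oct 8→Yilmaz, Oct 9→Yilmaz+Cho, Oct 10→Jules, Oct 11→Cho, Oct 12→Singh.
Total: 66 + 56 + 56 + 16 + 16 + 96 + 66 + 96 + 106 = €574.

€574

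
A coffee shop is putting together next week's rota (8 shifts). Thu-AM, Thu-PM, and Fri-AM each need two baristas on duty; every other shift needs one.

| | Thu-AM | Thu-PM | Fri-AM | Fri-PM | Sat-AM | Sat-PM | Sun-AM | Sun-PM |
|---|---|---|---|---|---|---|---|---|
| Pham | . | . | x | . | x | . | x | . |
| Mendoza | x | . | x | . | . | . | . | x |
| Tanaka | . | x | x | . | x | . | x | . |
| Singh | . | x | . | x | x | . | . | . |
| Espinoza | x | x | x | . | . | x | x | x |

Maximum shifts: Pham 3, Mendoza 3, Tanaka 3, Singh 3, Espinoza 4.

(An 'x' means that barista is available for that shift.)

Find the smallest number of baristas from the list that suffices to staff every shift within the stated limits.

4

11 slots to fill and no one can take more than 4, so at least ⌈11/4⌉ = 3 baristas are needed.
Any 3 baristas together have capacity at most 4+3+3 = 10 < 11 slots, so 3 can never suffice.
Pham, Mendoza, Singh, and Espinoza alone can cover everything: Thu-AM→Mendoza+Espinoza, Thu-PM→Singh+Espinoza, Fri-AM→Pham+Mendoza, Fri-PM→Singh, Sat-AM→Pham, Sat-PM→Espinoza, Sun-AM→Pham, Sun-PM→Mendoza.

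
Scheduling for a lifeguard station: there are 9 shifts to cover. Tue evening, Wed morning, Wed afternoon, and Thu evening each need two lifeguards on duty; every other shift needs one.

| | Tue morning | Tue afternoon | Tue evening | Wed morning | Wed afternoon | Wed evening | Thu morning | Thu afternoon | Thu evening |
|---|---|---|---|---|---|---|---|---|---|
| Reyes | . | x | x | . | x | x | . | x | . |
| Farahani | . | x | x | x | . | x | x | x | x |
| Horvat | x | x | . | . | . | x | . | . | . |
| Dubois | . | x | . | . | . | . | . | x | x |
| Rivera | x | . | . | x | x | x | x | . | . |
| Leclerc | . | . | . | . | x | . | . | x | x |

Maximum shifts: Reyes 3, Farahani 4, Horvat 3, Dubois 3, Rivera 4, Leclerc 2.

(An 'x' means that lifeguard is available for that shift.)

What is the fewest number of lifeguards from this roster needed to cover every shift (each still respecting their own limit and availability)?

4

13 slots to fill and no one can take more than 4, so at least ⌈13/4⌉ = 4 lifeguards are needed.
Reyes, Farahani, Dubois, and Rivera alone can cover everything: Tue morning→Rivera, Tue afternoon→Reyes, Tue evening→Reyes+Farahani, Wed morning→Farahani+Rivera, Wed afternoon→Reyes+Rivera, Wed evening→Rivera, Thu morning→Farahani, Thu afternoon→Dubois, Thu evening→Farahani+Dubois.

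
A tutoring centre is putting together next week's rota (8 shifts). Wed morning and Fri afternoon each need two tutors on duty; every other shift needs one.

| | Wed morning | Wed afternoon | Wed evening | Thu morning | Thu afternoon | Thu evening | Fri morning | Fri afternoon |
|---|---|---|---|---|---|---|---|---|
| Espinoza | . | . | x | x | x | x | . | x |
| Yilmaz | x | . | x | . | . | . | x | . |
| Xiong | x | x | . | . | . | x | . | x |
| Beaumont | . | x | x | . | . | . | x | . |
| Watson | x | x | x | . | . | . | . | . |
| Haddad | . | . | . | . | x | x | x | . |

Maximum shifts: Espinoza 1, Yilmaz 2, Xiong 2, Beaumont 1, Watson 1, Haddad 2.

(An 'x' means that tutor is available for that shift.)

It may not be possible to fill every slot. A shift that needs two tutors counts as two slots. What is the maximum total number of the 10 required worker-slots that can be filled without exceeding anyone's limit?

9

Total capacity across all tutors is 1+2+2+1+1+2 = 9, and 10 slots are needed, so at most 9 can be filled.
An assignment achieving 9: Wed morning→Yilmaz+Xiong, Wed afternoon→Beaumont, Wed evening→Watson, Thu morning→Espinoza, Thu afternoon→Haddad, Thu evening→Haddad, Fri morning→Yilmaz, Fri afternoon→Xiong.
Loads: Espinoza 1/1, Yilmaz 2/2, Xiong 2/2, Beaumont 1/1, Watson 1/1, Haddad 2/2.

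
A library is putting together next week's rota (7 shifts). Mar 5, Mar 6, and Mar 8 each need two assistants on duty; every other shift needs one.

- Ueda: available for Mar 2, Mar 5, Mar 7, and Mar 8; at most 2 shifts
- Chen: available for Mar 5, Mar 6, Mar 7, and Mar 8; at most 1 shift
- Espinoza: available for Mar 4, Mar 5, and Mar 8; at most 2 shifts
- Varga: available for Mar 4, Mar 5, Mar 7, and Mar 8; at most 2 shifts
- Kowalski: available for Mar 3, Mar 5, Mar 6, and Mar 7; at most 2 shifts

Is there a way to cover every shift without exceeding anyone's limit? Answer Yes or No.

No

Total capacity is 2+1+2+2+2 = 9 but 10 worker-slots are needed — infeasible.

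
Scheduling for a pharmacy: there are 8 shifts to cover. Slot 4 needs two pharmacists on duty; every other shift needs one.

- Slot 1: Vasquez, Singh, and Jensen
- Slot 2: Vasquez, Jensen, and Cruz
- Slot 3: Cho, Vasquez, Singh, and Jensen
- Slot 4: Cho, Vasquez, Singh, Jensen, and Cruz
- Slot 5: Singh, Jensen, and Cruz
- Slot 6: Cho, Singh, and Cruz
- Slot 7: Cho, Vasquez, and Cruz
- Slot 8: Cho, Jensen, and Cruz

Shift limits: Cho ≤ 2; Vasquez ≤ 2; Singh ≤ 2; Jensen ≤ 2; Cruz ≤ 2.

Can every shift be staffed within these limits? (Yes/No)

One valid schedule: Slot 1→Vasquez, Slot 2→Vasquez, Slot 3→Singh, Slot 4→Jensen+Cruz, Slot 5→Singh, Slot 6→Cho, Slot 7→Cho, Slot 8→Jensen.
Loads: Cho 2/2, Vasquez 2/2, Singh 2/2, Jensen 2/2, Cruz 1/2 — all within limits.

Yes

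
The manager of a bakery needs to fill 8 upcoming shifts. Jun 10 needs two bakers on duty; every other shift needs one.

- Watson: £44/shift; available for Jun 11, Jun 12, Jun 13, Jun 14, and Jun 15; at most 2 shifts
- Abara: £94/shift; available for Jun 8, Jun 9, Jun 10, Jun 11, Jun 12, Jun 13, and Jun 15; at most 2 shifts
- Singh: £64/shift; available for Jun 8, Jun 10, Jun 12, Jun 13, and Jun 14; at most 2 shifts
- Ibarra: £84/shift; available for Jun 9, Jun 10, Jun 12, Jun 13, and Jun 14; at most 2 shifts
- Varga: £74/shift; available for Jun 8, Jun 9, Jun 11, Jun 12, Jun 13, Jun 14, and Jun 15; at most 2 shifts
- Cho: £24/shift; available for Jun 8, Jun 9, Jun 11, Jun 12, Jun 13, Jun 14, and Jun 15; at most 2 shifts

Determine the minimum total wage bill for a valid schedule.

Picking the cheapest available baker for each shift independently would cost £316, but that ignores the shift limits.
An optimal schedule: Jun 8→Cho, Jun 9→Cho, Jun 10→Singh+Ibarra, Jun 11→Watson, Jun 12→Varga, Jun 13→Varga, Jun 14→Singh, Jun 15→Watson.
Total: 24 + 24 + 64 + 84 + 44 + 74 + 74 + 64 + 44 = £496.

£496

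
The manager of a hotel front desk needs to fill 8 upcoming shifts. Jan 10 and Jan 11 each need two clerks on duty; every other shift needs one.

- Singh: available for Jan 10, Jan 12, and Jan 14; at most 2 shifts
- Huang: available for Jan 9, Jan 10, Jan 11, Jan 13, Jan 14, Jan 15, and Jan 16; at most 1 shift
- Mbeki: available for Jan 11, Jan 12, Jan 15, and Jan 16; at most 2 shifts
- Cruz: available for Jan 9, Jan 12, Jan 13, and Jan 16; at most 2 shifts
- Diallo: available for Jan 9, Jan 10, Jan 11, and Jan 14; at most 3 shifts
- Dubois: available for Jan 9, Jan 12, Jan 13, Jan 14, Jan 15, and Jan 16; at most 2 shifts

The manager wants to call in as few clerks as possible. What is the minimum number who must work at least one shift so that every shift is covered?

10 slots to fill and no one can take more than 3, so at least ⌈10/3⌉ = 4 clerks are needed.
Any 4 clerks together have capacity at most 3+2+2+2 = 9 < 10 slots, so 4 can never suffice.
Singh, Huang, Mbeki, Cruz, and Diallo alone can cover everything: Jan 9→Cruz, Jan 10→Singh+Diallo, Jan 11→Mbeki+Diallo, Jan 12→Singh, Jan 13→Huang, Jan 14→Diallo, Jan 15→Mbeki, Jan 16→Cruz.

5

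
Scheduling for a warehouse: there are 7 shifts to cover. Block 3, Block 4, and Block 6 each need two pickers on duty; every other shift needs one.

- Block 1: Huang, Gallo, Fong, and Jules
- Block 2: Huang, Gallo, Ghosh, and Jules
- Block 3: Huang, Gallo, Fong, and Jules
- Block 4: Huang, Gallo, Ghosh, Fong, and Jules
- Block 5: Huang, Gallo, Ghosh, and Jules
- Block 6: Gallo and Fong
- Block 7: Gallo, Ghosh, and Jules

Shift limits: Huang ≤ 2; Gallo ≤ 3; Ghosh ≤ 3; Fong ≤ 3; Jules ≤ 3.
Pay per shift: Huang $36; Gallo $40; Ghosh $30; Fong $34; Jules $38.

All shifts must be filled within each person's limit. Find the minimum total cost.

$342

Block 6 can only be covered by Gallo and Fong, so that assignment is forced.
Picking the cheapest available picker for each shift independently would cost $332, but that ignores the shift limits.
An optimal schedule: Block 1→Fong, Block 2→Ghosh, Block 3→Fong+Huang, Block 4→Huang+Jules, Block 5→Ghosh, Block 6→Fong+Gallo, Block 7→Ghosh.
Total: 34 + 30 + 34 + 36 + 36 + 38 + 30 + 34 + 40 + 30 = $342.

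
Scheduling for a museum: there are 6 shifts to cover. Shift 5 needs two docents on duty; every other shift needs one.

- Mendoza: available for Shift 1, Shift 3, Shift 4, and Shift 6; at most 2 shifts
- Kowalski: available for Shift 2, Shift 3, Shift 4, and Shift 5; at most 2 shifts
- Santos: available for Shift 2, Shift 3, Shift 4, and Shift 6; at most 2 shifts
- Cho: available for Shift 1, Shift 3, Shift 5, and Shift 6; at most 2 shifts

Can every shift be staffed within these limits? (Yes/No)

Yes

Shift 5 can only be covered by Kowalski and Cho, so that assignment is forced.
One valid schedule: Shift 1→Mendoza, Shift 2→Kowalski, Shift 3→Santos, Shift 4→Mendoza, Shift 5→Kowalski+Cho, Shift 6→Santos.
Loads: Mendoza 2/2, Kowalski 2/2, Santos 2/2, Cho 1/2 — all within limits.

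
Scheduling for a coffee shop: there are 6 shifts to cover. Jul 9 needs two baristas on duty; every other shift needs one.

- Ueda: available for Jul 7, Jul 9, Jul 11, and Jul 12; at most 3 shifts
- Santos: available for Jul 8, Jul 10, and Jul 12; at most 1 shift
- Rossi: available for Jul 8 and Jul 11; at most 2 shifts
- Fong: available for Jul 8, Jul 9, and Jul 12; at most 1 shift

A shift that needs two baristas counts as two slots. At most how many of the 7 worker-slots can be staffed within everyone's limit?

Total capacity across all baristas is 3+1+2+1 = 7, and 7 slots are needed, so at most 7 can be filled.
An assignment achieving 7: Jul 7→Ueda, Jul 8→Rossi, Jul 9→Ueda+Fong, Jul 10→Santos, Jul 11→Rossi, Jul 12→Ueda.
Loads: Ueda 3/3, Santos 1/1, Rossi 2/2, Fong 1/1.

7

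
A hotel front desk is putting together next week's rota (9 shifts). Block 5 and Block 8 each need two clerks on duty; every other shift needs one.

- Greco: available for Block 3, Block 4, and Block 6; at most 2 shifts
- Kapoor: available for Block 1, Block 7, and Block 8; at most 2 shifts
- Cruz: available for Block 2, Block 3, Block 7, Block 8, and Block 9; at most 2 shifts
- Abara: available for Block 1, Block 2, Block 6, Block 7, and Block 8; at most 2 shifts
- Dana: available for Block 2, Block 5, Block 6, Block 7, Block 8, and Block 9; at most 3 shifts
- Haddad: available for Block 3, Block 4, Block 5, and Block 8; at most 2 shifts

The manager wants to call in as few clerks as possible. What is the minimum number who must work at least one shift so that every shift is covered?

11 slots to fill and no one can take more than 3, so at least ⌈11/3⌉ = 4 clerks are needed.
Any 4 clerks together have capacity at most 3+2+2+2 = 9 < 11 slots, so 4 can never suffice.
Greco, Kapoor, Cruz, Dana, and Haddad alone can cover everything: Block 1→Kapoor, Block 2→Cruz, Block 3→Haddad, Block 4→Greco, Block 5→Dana+Haddad, Block 6→Greco, Block 7→Dana, Block 8→Kapoor+Dana, Block 9→Cruz.

5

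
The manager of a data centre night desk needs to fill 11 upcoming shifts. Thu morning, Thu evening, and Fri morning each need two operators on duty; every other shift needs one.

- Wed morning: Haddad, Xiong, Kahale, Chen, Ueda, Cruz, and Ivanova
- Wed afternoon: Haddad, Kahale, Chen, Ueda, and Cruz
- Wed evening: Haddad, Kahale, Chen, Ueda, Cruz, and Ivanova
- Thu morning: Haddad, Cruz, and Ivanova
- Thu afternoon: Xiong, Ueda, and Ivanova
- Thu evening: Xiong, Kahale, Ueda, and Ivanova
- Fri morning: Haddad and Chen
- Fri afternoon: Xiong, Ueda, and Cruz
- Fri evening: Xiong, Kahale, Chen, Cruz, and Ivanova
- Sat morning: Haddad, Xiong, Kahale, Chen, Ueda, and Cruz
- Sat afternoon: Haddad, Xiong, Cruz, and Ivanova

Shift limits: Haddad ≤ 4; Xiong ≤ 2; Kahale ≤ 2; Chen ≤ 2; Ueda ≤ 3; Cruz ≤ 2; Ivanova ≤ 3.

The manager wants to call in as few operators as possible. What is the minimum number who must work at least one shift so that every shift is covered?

5

14 slots to fill and no one can take more than 4, so at least ⌈14/4⌉ = 4 operators are needed.
Any 4 operators together have capacity at most 4+3+3+2 = 12 < 14 slots, so 4 can never suffice.
Haddad, Xiong, Chen, Ueda, and Ivanova alone can cover everything: Wed morning→Ivanova, Wed afternoon→Haddad, Wed evening→Ueda, Thu morning→Haddad+Ivanova, Thu afternoon→Xiong, Thu evening→Ueda+Ivanova, Fri morning→Haddad+Chen, Fri afternoon→Xiong, Fri evening→Chen, Sat morning→Ueda, Sat afternoon→Haddad.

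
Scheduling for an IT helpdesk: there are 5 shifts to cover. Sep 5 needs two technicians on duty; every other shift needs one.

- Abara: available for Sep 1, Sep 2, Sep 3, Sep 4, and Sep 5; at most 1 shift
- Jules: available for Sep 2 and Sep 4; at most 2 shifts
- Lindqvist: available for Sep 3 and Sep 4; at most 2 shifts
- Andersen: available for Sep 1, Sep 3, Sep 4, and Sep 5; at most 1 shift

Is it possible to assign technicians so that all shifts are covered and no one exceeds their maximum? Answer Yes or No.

No

Total capacity is 6 and 6 slots are needed, so capacity alone doesn't rule it out.
Shifts {Sep 1, Sep 5} need 3 worker-slots in total, but the technicians available for any of those shifts (Abara and Andersen) can supply at most 2 among them. So no valid schedule exists.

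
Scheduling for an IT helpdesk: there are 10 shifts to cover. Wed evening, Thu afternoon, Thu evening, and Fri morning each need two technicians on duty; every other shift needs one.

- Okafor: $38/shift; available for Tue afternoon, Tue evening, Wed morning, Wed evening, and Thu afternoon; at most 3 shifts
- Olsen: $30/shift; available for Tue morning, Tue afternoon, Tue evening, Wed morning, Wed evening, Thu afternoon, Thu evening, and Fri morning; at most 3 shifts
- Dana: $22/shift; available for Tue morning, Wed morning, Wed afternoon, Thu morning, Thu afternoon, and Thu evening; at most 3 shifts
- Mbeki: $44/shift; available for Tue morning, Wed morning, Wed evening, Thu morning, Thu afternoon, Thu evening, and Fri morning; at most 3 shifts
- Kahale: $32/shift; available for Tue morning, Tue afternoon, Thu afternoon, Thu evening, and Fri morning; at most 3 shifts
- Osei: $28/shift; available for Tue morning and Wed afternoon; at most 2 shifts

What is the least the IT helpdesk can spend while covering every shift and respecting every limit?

$422

Picking the cheapest available technician for each shift independently would cost $382, but that ignores the shift limits.
An optimal schedule: Tue morning→Osei, Tue afternoon→Kahale, Tue evening→Olsen, Wed morning→Okafor, Wed afternoon→Osei, Wed evening→Olsen+Okafor, Thu morning→Dana, Thu afternoon→Dana+Okafor, Thu evening→Dana+Kahale, Fri morning→Olsen+Kahale.
Total: 28 + 32 + 30 + 38 + 28 + 30 + 38 + 22 + 22 + 38 + 22 + 32 + 30 + 32 = $422.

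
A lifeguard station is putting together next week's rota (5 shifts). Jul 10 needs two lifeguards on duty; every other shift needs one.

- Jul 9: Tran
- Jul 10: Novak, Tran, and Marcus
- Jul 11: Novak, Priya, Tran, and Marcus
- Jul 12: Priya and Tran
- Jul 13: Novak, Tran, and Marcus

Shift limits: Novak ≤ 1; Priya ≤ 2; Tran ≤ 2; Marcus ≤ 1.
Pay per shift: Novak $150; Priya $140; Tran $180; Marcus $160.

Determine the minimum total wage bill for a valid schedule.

$950

Jul 9 can only be covered by Tran, so that assignment is forced.
Picking the cheapest available lifeguard for each shift independently would cost $920, but that ignores the shift limits.
An optimal schedule: Jul 9→Tran, Jul 10→Novak+Tran, Jul 11→Priya, Jul 12→Priya, Jul 13→Marcus.
Total: 180 + 150 + 180 + 140 + 140 + 160 = $950.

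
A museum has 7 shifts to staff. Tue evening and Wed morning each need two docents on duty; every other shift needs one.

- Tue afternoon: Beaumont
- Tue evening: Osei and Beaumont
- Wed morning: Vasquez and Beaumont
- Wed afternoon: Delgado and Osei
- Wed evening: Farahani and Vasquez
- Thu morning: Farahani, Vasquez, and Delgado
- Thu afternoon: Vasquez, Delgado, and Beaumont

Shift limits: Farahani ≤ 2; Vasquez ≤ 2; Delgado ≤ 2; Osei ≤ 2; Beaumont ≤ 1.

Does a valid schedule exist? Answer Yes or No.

Total capacity is 9 and 9 slots are needed, so capacity alone doesn't rule it out.
Shifts {Tue afternoon, Tue evening} need 3 worker-slots in total, but the docents available for any of those shifts (Osei and Beaumont) can supply at most 2 among them. So no valid schedule exists.

No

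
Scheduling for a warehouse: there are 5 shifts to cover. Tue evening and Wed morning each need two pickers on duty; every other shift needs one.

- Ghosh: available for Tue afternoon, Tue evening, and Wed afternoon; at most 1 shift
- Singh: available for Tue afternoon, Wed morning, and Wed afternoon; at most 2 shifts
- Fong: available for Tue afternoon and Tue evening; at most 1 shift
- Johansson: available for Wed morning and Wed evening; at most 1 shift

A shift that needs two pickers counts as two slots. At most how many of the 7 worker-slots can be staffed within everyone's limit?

Total capacity across all pickers is 1+2+1+1 = 5, and 7 slots are needed, so at most 5 can be filled.
An assignment achieving 5: Tue evening→Ghosh+Fong, Wed morning→Singh, Wed afternoon→Singh, Wed evening→Johansson.
Loads: Ghosh 1/1, Singh 2/2, Fong 1/1, Johansson 1/1.

5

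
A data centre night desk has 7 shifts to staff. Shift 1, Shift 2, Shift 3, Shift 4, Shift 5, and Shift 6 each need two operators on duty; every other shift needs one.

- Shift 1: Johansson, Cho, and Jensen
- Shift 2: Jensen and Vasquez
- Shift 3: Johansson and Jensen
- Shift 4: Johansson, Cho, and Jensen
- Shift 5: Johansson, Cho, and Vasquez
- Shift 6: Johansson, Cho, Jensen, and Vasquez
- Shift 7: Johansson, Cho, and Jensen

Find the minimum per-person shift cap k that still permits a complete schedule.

4

With 4 operators and 13 worker-slots to fill, someone must work at least ⌈13/4⌉ = 4 shifts, so k ≥ 4.
k = 4 works: Shift 1→Johansson+Cho, Shift 2→Jensen+Vasquez, Shift 3→Johansson+Jensen, Shift 4→Johansson+Cho, Shift 5→Johansson+Cho, Shift 6→Jensen+Vasquez, Shift 7→Cho.
Loads: Johansson 4, Cho 4, Jensen 3, Vasquez 2 — all ≤ 4.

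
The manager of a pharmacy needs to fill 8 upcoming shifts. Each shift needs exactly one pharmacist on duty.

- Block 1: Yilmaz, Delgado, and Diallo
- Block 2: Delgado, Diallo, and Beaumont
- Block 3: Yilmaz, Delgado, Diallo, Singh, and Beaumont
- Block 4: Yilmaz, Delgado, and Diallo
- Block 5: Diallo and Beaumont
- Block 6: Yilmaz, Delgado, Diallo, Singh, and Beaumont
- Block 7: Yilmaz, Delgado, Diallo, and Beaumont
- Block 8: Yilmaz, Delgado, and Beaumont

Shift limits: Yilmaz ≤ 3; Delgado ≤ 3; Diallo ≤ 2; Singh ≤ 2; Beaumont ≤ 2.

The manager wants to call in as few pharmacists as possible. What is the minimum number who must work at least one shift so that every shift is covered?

3

8 slots to fill and no one can take more than 3, so at least ⌈8/3⌉ = 3 pharmacists are needed.
Yilmaz, Delgado, and Diallo alone can cover everything: Block 1→Yilmaz, Block 2→Delgado, Block 3→Yilmaz, Block 4→Delgado, Block 5→Diallo, Block 6→Delgado, Block 7→Diallo, Block 8→Yilmaz.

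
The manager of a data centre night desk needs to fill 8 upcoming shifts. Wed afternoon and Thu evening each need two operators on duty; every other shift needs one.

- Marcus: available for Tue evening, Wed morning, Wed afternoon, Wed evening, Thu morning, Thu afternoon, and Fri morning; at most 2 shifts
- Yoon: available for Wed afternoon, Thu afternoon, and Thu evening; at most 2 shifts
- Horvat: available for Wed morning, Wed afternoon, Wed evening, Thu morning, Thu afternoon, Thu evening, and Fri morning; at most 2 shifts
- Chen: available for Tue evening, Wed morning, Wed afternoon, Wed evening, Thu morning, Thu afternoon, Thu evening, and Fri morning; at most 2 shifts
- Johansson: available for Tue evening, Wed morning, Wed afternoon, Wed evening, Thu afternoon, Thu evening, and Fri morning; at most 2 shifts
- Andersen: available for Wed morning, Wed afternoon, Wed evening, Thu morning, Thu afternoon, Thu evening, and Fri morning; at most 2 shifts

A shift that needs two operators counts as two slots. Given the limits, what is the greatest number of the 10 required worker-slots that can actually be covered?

Total capacity across all operators is 2+2+2+2+2+2 = 12, and 10 slots are needed, so at most 10 can be filled.
An assignment achieving 10: Tue evening→Marcus, Wed morning→Horvat, Wed afternoon→Yoon+Johansson, Wed evening→Horvat, Thu morning→Marcus, Thu afternoon→Johansson, Thu evening→Yoon+Chen, Fri morning→Chen.
Loads: Marcus 2/2, Yoon 2/2, Horvat 2/2, Chen 2/2, Johansson 2/2, Andersen 0/2.

10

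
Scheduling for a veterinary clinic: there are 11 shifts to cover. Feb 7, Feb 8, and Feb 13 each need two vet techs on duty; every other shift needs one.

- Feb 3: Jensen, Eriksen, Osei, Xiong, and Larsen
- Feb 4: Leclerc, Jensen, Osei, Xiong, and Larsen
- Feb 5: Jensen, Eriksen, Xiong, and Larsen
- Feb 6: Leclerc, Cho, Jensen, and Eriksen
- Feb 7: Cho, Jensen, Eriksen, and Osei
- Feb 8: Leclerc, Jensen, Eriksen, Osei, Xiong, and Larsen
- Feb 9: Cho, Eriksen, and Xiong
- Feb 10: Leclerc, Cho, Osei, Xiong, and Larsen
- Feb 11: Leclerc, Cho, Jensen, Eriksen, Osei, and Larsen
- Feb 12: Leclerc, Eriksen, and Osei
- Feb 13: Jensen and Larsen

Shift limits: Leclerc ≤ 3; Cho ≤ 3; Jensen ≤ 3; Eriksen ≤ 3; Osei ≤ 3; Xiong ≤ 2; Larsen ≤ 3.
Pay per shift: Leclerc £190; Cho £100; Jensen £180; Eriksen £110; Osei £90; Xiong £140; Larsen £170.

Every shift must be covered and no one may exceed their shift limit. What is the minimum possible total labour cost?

Feb 13 can only be covered by Jensen and Larsen, so that assignment is forced.
Picking the cheapest available vet tech for each shift independently would cost £1500, but that ignores the shift limits.
An optimal schedule: Feb 3→Osei, Feb 4→Osei, Feb 5→Eriksen, Feb 6→Cho, Feb 7→Cho+Eriksen, Feb 8→Xiong+Larsen, Feb 9→Cho, Feb 10→Xiong, Feb 11→Eriksen, Feb 12→Osei, Feb 13→Larsen+Jensen.
Total: 90 + 90 + 110 + 100 + 100 + 110 + 140 + 170 + 100 + 140 + 110 + 90 + 170 + 180 = £1700.

£1700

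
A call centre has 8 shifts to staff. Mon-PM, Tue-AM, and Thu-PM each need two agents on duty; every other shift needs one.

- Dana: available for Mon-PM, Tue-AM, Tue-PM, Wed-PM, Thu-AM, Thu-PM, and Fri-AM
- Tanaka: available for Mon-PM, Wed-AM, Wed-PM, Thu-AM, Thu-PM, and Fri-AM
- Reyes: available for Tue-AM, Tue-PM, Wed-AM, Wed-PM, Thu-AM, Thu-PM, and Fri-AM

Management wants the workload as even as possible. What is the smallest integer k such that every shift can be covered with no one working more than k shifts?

With 3 agents and 11 worker-slots to fill, someone must work at least ⌈11/3⌉ = 4 shifts, so k ≥ 4.
k = 4 works: Mon-PM→Dana+Tanaka, Tue-AM→Dana+Reyes, Tue-PM→Dana, Wed-AM→Tanaka, Wed-PM→Dana, Thu-AM→Tanaka, Thu-PM→Tanaka+Reyes, Fri-AM→Reyes.
Loads: Dana 4, Tanaka 4, Reyes 3 — all ≤ 4.

4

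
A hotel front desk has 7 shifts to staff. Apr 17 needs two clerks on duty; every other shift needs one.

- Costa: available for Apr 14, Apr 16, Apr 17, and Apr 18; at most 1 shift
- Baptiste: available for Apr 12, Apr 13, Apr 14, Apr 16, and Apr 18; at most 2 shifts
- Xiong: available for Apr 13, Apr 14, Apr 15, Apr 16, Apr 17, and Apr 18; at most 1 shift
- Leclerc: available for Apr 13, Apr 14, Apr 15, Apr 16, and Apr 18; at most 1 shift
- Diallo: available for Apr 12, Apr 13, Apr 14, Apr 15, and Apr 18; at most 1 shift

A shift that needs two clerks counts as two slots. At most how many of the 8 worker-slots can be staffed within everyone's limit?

Total capacity across all clerks is 1+2+1+1+1 = 6, and 8 slots are needed, so at most 6 can be filled.
An assignment achieving 6: Apr 12→Baptiste, Apr 13→Baptiste, Apr 14→Diallo, Apr 15→Leclerc, Apr 17→Costa+Xiong.
Loads: Costa 1/1, Baptiste 2/2, Xiong 1/1, Leclerc 1/1, Diallo 1/1.

6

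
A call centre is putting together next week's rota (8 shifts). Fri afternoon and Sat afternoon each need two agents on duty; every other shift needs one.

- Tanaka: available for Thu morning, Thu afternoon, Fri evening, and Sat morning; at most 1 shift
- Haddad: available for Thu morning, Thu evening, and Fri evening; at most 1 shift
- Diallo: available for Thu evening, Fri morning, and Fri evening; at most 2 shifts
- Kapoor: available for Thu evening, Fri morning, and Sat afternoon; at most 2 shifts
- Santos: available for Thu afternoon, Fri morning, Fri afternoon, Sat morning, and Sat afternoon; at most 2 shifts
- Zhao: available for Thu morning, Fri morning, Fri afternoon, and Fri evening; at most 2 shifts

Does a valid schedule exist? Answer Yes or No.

No

Total capacity is 10 and 10 slots are needed, so capacity alone doesn't rule it out.
Shifts {Thu afternoon, Fri afternoon, Sat morning, Sat afternoon} need 6 worker-slots in total, but the agents available for any of those shifts (Tanaka, Kapoor, Santos, and Zhao) can supply at most 5 among them. So no valid schedule exists.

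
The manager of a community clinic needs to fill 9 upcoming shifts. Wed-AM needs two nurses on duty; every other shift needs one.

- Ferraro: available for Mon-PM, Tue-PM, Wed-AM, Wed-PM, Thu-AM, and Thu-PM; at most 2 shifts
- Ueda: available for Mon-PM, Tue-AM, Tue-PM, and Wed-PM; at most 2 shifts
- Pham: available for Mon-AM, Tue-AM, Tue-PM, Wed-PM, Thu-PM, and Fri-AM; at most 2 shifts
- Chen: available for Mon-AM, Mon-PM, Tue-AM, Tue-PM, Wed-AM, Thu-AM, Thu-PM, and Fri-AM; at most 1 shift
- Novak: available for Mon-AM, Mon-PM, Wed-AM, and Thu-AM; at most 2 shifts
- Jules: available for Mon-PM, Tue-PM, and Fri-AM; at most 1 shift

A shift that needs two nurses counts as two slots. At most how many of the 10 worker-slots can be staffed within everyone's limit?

Total capacity across all nurses is 2+2+2+1+2+1 = 10, and 10 slots are needed, so at most 10 can be filled.
An assignment achieving 10: Mon-AM→Pham, Mon-PM→Novak, Tue-AM→Ueda, Tue-PM→Ueda, Wed-AM→Ferraro+Chen, Wed-PM→Ferraro, Thu-AM→Novak, Thu-PM→Pham, Fri-AM→Jules.
Loads: Ferraro 2/2, Ueda 2/2, Pham 2/2, Chen 1/1, Novak 2/2, Jules 1/1.

10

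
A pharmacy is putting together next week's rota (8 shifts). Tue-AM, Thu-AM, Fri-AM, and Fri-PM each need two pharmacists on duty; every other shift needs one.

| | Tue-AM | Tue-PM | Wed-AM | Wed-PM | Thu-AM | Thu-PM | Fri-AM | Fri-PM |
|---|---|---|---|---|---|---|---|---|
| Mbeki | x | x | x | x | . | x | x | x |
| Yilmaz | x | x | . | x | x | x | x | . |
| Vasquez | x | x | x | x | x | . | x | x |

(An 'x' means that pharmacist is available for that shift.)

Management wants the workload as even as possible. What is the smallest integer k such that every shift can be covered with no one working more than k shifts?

With 3 pharmacists and 12 worker-slots to fill, someone must work at least ⌈12/3⌉ = 4 shifts, so k ≥ 4.
k = 4 works: Tue-AM→Mbeki+Yilmaz, Tue-PM→Yilmaz, Wed-AM→Mbeki, Wed-PM→Vasquez, Thu-AM→Yilmaz+Vasquez, Thu-PM→Mbeki, Fri-AM→Yilmaz+Vasquez, Fri-PM→Mbeki+Vasquez.
Loads: Mbeki 4, Yilmaz 4, Vasquez 4 — all ≤ 4.

4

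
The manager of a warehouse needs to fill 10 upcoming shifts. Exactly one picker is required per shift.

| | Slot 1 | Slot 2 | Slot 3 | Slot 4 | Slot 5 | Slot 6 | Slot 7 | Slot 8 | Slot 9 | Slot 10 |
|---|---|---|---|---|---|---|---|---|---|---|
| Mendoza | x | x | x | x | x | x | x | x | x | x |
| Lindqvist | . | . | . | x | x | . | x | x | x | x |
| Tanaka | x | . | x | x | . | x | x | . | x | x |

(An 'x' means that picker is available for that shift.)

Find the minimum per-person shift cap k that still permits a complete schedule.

With 3 pickers and 10 worker-slots to fill, someone must work at least ⌈10/3⌉ = 4 shifts, so k ≥ 4.
k = 4 works: Slot 1→Mendoza, Slot 2→Mendoza, Slot 3→Mendoza, Slot 4→Lindqvist, Slot 5→Mendoza, Slot 6→Tanaka, Slot 7→Lindqvist, Slot 8→Lindqvist, Slot 9→Lindqvist, Slot 10→Tanaka.
Loads: Mendoza 4, Lindqvist 4, Tanaka 2 — all ≤ 4.

4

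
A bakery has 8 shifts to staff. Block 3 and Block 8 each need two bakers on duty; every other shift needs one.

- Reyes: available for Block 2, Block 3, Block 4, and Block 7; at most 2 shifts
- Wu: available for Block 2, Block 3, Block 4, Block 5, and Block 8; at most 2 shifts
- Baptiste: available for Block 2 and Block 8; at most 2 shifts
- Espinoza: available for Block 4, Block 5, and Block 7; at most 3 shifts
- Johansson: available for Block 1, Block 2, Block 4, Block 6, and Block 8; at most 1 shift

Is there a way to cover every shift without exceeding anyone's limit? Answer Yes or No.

No

Total capacity is 10 and 10 slots are needed, so capacity alone doesn't rule it out.
Shifts {Block 1, Block 6} need 2 worker-slots in total, but the bakers available for any of those shifts (Johansson) can supply at most 1 among them. So no valid schedule exists.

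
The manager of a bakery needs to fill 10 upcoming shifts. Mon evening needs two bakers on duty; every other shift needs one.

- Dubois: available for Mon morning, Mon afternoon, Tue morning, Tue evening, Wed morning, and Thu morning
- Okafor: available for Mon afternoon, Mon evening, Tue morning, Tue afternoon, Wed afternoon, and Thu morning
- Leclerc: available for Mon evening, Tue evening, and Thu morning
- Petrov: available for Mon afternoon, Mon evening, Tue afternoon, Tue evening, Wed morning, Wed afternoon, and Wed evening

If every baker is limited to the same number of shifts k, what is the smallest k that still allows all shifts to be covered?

With 4 bakers and 11 worker-slots to fill, someone must work at least ⌈11/4⌉ = 3 shifts, so k ≥ 3.
k = 3 works: Mon morning→Dubois, Mon afternoon→Okafor, Mon evening→Leclerc+Petrov, Tue morning→Dubois, Tue afternoon→Okafor, Tue evening→Leclerc, Wed morning→Dubois, Wed afternoon→Okafor, Wed evening→Petrov, Thu morning→Leclerc.
Loads: Dubois 3, Okafor 3, Leclerc 3, Petrov 2 — all ≤ 3.

3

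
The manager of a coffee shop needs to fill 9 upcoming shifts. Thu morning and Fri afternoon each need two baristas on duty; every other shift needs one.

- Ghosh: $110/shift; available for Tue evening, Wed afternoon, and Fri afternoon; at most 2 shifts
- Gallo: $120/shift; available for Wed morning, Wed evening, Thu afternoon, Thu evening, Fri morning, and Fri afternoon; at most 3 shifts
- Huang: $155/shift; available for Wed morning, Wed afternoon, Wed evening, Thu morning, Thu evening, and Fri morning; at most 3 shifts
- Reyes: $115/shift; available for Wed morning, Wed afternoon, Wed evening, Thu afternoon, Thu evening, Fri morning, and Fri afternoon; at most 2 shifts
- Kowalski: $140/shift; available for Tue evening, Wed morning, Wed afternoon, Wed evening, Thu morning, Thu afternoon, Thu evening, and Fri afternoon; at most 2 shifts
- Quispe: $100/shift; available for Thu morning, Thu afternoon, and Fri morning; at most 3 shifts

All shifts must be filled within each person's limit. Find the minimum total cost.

$1250

Picking the cheapest available barista for each shift independently would cost $1230, but that ignores the shift limits.
An optimal schedule: Tue evening→Ghosh, Wed morning→Reyes, Wed afternoon→Ghosh, Wed evening→Gallo, Thu morning→Quispe+Kowalski, Thu afternoon→Quispe, Thu evening→Gallo, Fri morning→Quispe, Fri afternoon→Reyes+Gallo.
Total: 110 + 115 + 110 + 120 + 100 + 140 + 100 + 120 + 100 + 115 + 120 = $1250.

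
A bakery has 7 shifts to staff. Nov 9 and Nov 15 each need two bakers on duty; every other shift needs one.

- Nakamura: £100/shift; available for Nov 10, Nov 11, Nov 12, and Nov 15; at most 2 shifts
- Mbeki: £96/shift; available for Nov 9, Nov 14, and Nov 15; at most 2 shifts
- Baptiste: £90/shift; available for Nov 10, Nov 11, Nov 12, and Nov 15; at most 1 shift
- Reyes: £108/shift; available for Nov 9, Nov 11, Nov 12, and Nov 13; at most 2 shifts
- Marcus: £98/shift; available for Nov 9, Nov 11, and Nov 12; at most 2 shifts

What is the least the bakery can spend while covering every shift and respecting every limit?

Nov 13 can only be covered by Reyes, so that assignment is forced.
Nov 14 can only be covered by Mbeki, so that assignment is forced.
Picking the cheapest available baker for each shift independently would cost £854, but that ignores the shift limits.
An optimal schedule: Nov 9→Mbeki+Reyes, Nov 10→Nakamura, Nov 11→Marcus, Nov 12→Marcus, Nov 13→Reyes, Nov 14→Mbeki, Nov 15→Nakamura+Baptiste.
Total: 96 + 108 + 100 + 98 + 98 + 108 + 96 + 100 + 90 = £894.

£894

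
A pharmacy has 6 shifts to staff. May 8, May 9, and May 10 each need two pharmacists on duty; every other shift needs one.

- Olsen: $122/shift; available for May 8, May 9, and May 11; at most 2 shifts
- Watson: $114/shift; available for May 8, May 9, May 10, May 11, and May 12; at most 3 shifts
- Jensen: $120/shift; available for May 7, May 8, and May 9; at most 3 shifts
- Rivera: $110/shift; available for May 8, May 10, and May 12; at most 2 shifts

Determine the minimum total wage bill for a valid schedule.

$1044

May 7 can only be covered by Jensen, so that assignment is forced.
May 10 can only be covered by Watson and Rivera, so that assignment is forced.
Picking the cheapest available pharmacist for each shift independently would cost $1026, but that ignores the shift limits.
An optimal schedule: May 7→Jensen, May 8→Jensen+Olsen, May 9→Watson+Jensen, May 10→Rivera+Watson, May 11→Watson, May 12→Rivera.
Total: 120 + 120 + 122 + 114 + 120 + 110 + 114 + 114 + 110 = $1044.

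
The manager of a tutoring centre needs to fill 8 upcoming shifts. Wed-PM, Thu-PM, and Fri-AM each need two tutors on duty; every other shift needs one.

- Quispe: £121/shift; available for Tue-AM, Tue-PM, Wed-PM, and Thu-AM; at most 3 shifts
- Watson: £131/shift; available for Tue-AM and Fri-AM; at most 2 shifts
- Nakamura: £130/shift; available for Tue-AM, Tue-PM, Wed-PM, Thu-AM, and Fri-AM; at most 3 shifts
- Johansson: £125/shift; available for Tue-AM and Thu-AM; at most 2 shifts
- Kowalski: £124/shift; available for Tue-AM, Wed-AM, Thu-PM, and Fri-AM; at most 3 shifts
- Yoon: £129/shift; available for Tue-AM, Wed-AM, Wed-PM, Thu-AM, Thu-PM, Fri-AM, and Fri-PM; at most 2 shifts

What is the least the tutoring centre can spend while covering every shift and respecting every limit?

£1378

Thu-PM can only be covered by Kowalski and Yoon, so that assignment is forced.
Fri-PM can only be covered by Yoon, so that assignment is forced.
Picking the cheapest available tutor for each shift independently would cost £1372, but that ignores the shift limits.
An optimal schedule: Tue-AM→Johansson, Tue-PM→Quispe, Wed-AM→Kowalski, Wed-PM→Quispe+Nakamura, Thu-AM→Quispe, Thu-PM→Kowalski+Yoon, Fri-AM→Kowalski+Nakamura, Fri-PM→Yoon.
Total: 125 + 121 + 124 + 121 + 130 + 121 + 124 + 129 + 124 + 130 + 129 = £1378.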